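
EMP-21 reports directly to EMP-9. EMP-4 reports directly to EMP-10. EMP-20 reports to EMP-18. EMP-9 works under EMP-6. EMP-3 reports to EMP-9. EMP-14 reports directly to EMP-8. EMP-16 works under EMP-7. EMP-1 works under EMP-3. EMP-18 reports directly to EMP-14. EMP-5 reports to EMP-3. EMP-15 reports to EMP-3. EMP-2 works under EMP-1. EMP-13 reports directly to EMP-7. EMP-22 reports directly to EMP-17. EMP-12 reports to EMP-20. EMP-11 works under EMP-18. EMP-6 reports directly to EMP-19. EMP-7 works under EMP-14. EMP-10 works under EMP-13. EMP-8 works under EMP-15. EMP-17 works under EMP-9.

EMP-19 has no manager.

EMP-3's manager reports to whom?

EMP-6

EMP-3 reports to EMP-9, and EMP-9 reports to EMP-6. So EMP-3's skip-level manager is EMP-6.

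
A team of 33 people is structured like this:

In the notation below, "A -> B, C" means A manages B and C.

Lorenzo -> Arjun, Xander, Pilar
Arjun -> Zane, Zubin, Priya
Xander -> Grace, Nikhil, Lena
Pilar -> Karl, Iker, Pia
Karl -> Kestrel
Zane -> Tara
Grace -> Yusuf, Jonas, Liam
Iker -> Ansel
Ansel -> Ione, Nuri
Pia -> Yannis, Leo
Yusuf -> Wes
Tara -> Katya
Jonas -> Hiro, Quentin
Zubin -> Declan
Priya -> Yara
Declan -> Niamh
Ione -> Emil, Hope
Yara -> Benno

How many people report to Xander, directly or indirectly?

Xander directly manages Grace, Nikhil, Lena. Under Grace: Liam, Jonas, Quentin, Hiro, Yusuf, Wes (6). Nikhil has no reports. Lena has no reports. So Xander's organization is 3 direct reports plus everyone under them: 7 + 1 + 1 = 9.

9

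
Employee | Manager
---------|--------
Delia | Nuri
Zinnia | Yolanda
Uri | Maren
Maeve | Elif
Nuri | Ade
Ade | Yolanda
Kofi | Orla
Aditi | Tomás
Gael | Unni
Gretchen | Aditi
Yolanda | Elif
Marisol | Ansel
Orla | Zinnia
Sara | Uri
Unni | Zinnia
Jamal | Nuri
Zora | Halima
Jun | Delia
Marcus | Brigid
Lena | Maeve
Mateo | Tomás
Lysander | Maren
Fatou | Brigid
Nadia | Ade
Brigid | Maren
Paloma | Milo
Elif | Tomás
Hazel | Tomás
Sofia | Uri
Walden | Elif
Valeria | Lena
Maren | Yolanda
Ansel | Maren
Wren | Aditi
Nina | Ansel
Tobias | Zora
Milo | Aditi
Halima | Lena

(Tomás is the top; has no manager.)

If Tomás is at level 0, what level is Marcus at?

Chain from Marcus up to Tomás: Marcus → Brigid → Maren → Yolanda → Elif → Tomás. That is 5 steps up, so Marcus is 5 levels below Tomás.

5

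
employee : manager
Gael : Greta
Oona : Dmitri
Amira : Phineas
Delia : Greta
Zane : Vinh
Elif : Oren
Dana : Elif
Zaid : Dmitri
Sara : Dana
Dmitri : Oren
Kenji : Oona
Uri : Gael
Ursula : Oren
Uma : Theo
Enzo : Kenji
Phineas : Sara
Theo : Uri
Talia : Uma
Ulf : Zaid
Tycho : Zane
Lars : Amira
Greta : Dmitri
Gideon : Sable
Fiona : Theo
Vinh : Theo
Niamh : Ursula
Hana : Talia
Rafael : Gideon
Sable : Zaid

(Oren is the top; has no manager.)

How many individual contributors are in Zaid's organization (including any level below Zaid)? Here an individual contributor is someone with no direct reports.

The people in Zaid's organization with no one reporting to them are Ulf, Rafael. That is 2.

2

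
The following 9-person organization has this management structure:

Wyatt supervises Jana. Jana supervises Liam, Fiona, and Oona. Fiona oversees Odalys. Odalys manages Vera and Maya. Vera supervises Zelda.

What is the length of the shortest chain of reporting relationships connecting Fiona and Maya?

Maya is in Fiona's organization: the chain from Maya up to Fiona is Maya → Odalys → Fiona, which is 2 links.

2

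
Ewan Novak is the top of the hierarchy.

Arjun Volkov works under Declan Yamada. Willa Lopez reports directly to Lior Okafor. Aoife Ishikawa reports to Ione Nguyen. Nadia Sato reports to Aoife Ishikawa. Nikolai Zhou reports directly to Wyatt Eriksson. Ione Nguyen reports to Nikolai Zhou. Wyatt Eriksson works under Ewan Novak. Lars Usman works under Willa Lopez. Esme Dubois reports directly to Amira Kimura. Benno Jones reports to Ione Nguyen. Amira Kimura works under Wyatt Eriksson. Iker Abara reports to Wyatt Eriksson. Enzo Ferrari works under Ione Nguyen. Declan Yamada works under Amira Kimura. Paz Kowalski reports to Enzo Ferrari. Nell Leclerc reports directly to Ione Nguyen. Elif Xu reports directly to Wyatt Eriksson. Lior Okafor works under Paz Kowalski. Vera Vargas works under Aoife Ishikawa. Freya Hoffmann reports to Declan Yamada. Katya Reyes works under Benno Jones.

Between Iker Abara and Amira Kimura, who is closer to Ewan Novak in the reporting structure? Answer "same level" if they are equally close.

Both Iker Abara and Amira Kimura are 2 levels below Ewan Novak.

same level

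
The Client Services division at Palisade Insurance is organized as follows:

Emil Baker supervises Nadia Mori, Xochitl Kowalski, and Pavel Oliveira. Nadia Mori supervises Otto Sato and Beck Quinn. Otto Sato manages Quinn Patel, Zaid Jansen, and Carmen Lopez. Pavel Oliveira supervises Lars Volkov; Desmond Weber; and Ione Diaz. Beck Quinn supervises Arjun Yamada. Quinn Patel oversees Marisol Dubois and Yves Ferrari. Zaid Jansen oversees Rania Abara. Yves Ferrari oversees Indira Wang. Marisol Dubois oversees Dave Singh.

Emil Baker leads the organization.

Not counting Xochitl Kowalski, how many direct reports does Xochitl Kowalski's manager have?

Xochitl Kowalski reports to Emil Baker. Emil Baker's other direct reports are Nadia Mori, Pavel Oliveira — 2 peers.

2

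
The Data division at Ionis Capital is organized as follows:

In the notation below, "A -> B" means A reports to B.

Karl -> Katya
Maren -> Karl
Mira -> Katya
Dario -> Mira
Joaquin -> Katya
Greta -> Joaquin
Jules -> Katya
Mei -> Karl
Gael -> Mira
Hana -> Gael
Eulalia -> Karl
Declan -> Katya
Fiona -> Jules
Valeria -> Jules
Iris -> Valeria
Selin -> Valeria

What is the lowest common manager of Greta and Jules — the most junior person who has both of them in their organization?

Katya

Greta's chain of managers is Joaquin, Katya. Jules's chain of managers is Katya. The first manager that appears in both chains is Katya.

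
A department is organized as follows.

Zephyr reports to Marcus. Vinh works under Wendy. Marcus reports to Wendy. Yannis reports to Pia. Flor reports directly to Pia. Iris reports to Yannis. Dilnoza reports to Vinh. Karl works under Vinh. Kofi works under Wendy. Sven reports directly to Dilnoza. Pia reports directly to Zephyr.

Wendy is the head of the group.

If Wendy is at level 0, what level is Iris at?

5

Chain from Iris up to Wendy: Iris → Yannis → Pia → Zephyr → Marcus → Wendy. That is 5 steps up, so Iris is 5 levels below Wendy.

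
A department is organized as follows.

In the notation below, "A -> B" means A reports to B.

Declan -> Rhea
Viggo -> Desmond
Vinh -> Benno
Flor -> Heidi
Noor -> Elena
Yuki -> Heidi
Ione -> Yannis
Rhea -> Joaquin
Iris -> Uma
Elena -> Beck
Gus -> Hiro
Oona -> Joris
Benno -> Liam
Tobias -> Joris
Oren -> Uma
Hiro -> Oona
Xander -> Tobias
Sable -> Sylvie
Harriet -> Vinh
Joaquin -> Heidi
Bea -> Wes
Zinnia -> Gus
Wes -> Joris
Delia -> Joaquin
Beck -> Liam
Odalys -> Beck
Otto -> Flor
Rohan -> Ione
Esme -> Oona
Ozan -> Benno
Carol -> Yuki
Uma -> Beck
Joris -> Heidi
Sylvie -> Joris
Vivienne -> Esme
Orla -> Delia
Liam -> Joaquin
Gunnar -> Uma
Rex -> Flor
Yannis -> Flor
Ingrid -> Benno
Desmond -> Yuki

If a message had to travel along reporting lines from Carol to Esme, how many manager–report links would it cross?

5

Carol is 2 levels below Heidi, and Esme is 3 levels below Heidi (their lowest common manager). The shortest path runs up from Carol to Heidi and back down to Esme: 2 + 3 = 5 links.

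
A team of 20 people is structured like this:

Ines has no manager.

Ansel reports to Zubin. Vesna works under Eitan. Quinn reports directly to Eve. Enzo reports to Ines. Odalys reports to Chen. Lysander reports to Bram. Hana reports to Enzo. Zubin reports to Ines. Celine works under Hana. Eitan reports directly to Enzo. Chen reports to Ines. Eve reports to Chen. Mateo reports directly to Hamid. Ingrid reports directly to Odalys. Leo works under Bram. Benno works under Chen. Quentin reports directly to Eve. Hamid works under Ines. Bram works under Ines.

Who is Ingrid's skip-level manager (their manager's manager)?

Ingrid reports to Odalys, and Odalys reports to Chen. So Ingrid's skip-level manager is Chen.

Chen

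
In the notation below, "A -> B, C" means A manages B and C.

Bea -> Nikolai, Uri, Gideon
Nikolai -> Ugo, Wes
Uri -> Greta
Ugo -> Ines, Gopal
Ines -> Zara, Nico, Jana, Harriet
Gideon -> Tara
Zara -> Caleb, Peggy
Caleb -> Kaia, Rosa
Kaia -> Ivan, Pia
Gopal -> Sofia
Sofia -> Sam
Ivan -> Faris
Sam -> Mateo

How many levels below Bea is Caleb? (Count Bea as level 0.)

5

Chain from Caleb up to Bea: Caleb → Zara → Ines → Ugo → Nikolai → Bea. That is 5 steps up, so Caleb is 5 levels below Bea.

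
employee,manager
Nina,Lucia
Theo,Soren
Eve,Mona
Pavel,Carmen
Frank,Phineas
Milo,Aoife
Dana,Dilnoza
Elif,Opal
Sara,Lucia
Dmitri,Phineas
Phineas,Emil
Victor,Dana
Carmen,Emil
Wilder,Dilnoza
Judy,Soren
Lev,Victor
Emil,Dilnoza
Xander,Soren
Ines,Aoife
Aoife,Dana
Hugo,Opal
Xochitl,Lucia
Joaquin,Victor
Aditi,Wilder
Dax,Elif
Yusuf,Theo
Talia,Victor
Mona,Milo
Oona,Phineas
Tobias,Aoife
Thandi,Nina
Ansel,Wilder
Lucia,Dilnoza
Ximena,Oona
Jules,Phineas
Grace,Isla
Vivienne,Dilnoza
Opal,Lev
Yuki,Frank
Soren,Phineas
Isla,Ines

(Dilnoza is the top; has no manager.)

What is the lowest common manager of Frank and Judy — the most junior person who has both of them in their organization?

Phineas

Frank's chain of managers is Phineas, Emil, Dilnoza. Judy's chain of managers is Soren, Phineas, Emil, Dilnoza. The first manager that appears in both chains is Phineas.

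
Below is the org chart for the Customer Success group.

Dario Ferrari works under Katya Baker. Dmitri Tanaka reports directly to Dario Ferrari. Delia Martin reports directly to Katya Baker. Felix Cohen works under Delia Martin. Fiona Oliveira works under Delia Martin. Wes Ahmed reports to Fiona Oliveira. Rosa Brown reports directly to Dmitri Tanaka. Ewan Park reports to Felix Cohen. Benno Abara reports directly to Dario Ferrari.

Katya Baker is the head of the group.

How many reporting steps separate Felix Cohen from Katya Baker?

2

Chain from Felix Cohen up to Katya Baker: Felix Cohen → Delia Martin → Katya Baker. That is 2 steps up, so Felix Cohen is 2 levels below Katya Baker.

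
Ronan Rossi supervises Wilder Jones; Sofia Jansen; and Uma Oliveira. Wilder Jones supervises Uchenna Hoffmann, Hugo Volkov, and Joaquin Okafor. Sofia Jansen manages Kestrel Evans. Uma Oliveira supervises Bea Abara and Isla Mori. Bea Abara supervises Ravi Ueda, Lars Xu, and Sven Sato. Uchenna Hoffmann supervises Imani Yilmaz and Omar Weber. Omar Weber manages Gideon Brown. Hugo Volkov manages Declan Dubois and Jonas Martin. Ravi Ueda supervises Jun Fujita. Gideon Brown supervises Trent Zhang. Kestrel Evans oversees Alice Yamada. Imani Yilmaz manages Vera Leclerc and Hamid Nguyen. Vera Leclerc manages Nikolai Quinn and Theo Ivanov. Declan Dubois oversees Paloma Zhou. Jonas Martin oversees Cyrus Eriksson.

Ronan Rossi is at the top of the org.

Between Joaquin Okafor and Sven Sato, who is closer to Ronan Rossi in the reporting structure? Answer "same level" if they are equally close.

Joaquin Okafor

Joaquin Okafor is 2 levels below Ronan Rossi; Sven Sato is 3. Joaquin Okafor is higher.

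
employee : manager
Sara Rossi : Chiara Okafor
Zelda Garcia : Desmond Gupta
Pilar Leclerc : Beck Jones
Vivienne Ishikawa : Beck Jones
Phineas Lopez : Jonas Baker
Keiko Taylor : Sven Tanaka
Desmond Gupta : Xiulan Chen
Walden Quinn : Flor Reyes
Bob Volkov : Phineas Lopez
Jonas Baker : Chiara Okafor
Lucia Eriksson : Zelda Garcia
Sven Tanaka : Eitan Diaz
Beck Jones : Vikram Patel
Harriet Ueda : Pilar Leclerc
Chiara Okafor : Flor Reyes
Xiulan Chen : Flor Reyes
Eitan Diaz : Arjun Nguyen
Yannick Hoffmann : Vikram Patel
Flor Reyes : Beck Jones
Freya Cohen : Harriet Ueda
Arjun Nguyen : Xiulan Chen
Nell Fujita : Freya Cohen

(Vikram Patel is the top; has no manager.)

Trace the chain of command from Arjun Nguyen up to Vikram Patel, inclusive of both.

Arjun Nguyen -> Xiulan Chen -> Flor Reyes -> Beck Jones -> Vikram Patel

Arjun Nguyen reports to Xiulan Chen. Xiulan Chen reports to Flor Reyes. Flor Reyes reports to Beck Jones. Beck Jones reports to Vikram Patel. Vikram Patel is at the top.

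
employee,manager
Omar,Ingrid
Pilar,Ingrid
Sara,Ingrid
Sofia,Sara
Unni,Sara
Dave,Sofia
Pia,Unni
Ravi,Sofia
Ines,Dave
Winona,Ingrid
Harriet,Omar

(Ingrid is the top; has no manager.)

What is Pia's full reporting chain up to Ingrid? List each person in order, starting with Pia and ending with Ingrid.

Pia -> Unni -> Sara -> Ingrid

Pia reports to Unni. Unni reports to Sara. Sara reports to Ingrid. Ingrid is at the top.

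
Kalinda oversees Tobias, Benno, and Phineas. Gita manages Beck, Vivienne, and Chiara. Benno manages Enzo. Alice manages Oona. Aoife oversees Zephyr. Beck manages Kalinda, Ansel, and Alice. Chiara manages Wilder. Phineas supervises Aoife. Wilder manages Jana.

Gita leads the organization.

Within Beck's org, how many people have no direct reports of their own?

The people in Beck's organization with no one reporting to them are Oona, Ansel, Zephyr, Enzo, Tobias. That is 5.

5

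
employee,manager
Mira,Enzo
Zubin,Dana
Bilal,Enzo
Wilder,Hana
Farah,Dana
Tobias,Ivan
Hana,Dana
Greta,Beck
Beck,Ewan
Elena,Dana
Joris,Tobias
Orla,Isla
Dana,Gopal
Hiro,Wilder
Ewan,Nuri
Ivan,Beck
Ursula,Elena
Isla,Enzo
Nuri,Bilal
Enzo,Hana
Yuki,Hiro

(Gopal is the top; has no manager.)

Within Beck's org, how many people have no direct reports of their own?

2

The people in Beck's organization with no one reporting to them are Greta, Joris. That is 2.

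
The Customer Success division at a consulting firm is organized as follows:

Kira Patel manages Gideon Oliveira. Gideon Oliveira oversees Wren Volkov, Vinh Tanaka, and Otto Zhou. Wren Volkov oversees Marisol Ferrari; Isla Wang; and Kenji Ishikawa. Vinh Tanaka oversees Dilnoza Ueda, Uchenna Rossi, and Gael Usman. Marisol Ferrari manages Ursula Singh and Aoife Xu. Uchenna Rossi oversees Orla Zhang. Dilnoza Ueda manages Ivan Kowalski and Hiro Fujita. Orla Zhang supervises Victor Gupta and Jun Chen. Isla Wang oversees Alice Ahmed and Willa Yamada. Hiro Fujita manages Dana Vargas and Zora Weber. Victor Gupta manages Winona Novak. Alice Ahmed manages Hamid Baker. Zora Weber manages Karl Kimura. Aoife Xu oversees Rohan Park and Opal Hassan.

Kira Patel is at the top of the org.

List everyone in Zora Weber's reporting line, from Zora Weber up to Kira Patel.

Zora Weber reports to Hiro Fujita. Hiro Fujita reports to Dilnoza Ueda. Dilnoza Ueda reports to Vinh Tanaka. Vinh Tanaka reports to Gideon Oliveira. Gideon Oliveira reports to Kira Patel. Kira Patel is at the top.

Zora Weber -> Hiro Fujita -> Dilnoza Ueda -> Vinh Tanaka -> Gideon Oliveira -> Kira Patel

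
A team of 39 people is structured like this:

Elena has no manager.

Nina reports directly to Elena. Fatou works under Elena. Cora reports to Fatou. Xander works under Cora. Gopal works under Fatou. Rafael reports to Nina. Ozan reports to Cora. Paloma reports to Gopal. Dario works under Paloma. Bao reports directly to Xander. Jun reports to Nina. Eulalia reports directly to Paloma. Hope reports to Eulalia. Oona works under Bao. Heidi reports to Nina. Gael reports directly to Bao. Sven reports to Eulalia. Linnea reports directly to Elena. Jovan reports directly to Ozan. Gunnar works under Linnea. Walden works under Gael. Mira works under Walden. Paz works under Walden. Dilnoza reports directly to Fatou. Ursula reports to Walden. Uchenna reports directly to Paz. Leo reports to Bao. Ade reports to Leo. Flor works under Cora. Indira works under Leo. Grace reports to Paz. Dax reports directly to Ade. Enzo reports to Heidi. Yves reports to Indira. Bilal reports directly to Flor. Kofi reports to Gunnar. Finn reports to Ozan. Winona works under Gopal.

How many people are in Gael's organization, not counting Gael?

6

Gael directly manages Walden. Under Walden: Ursula, Paz, Grace, Uchenna, Mira (5). That's 6 in total.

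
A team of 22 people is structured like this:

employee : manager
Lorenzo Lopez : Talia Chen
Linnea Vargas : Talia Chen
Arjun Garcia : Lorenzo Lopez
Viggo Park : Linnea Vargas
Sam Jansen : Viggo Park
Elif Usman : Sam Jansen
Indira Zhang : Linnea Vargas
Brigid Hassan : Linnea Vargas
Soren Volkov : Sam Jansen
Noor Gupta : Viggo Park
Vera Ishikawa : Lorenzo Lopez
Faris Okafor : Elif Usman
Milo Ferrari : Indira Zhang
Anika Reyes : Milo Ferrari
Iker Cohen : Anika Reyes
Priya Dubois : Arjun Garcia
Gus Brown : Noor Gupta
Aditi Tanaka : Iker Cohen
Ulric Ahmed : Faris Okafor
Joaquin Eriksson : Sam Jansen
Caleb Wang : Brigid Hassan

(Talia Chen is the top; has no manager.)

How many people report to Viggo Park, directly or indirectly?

Viggo Park directly manages Sam Jansen, Noor Gupta. Under Sam Jansen: Joaquin Eriksson, Soren Volkov, Elif Usman, Faris Okafor, Ulric Ahmed (5). Under Noor Gupta: Gus Brown (1). So Viggo Park's organization is 2 direct reports plus everyone under them: 6 + 2 = 8.

8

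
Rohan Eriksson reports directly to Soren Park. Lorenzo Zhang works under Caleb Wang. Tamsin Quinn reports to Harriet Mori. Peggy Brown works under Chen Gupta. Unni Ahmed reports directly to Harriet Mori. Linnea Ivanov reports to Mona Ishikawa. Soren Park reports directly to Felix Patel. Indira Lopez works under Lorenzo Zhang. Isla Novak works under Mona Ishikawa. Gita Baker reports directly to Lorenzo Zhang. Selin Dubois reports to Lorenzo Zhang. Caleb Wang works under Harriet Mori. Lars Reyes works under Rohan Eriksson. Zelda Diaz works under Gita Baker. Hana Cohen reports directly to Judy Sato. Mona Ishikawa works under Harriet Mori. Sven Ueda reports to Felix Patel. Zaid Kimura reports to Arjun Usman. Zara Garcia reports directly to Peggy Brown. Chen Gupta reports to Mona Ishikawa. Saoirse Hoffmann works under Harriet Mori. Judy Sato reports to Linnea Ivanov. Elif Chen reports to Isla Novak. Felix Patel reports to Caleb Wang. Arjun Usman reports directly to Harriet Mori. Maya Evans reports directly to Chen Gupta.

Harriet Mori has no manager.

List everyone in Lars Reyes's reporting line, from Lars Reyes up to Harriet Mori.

Lars Reyes -> Rohan Eriksson -> Soren Park -> Felix Patel -> Caleb Wang -> Harriet Mori

Lars Reyes reports to Rohan Eriksson. Rohan Eriksson reports to Soren Park. Soren Park reports to Felix Patel. Felix Patel reports to Caleb Wang. Caleb Wang reports to Harriet Mori. Harriet Mori is at the top.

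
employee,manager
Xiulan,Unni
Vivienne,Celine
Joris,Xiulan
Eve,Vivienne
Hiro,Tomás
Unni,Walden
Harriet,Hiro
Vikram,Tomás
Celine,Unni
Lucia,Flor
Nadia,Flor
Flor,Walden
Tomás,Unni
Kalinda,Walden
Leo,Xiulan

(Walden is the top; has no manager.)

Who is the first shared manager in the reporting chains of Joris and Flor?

Walden

Joris's chain of managers is Xiulan, Unni, Walden. Flor's chain of managers is Walden. The first manager that appears in both chains is Walden.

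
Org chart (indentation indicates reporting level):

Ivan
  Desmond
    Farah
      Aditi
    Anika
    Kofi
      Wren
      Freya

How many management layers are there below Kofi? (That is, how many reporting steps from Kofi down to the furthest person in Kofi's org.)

1

The longest chain under Kofi runs Kofi → Freya, which is 1 level below Kofi.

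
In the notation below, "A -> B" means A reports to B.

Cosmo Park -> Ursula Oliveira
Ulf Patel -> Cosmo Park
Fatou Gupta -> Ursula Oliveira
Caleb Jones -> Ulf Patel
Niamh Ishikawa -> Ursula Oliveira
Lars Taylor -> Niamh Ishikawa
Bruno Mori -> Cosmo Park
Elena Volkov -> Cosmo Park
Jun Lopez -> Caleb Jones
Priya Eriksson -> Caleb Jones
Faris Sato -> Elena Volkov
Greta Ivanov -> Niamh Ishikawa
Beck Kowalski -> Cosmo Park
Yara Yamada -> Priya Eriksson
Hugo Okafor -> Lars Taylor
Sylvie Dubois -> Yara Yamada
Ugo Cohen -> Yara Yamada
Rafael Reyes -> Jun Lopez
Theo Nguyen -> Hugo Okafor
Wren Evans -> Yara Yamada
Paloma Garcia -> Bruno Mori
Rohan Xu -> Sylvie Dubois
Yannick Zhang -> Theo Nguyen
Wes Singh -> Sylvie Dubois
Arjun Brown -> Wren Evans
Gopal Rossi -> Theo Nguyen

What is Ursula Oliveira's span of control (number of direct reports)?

3

Ursula Oliveira directly manages Cosmo Park, Fatou Gupta, Niamh Ishikawa. That is 3 direct reports.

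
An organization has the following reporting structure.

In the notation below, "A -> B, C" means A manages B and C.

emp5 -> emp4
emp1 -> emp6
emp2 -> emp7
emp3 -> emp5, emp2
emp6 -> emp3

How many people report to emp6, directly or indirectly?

5

emp6 directly manages emp3. Under emp3: emp2, emp7, emp5, emp4 (4). That's 5 in total.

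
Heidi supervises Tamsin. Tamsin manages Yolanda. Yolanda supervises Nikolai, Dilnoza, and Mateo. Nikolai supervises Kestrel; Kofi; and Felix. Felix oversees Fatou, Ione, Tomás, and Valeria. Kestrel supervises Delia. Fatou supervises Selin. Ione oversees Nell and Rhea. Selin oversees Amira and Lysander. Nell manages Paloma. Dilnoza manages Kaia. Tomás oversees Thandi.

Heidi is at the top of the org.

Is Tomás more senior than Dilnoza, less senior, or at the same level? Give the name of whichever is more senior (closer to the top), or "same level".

Tomás is 5 levels below Heidi; Dilnoza is 3. Dilnoza is higher.

Dilnoza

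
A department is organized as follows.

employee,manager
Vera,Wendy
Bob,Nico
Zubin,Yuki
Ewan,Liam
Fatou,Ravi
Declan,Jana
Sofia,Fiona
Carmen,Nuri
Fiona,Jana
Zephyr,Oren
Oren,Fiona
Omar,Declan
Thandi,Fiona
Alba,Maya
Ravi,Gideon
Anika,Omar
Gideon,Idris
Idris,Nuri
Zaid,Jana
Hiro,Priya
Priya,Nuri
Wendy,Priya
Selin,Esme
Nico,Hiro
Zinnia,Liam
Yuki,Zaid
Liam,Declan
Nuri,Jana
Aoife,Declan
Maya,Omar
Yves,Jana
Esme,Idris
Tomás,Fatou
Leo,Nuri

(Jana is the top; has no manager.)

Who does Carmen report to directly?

Carmen reports directly to Nuri.

Nuri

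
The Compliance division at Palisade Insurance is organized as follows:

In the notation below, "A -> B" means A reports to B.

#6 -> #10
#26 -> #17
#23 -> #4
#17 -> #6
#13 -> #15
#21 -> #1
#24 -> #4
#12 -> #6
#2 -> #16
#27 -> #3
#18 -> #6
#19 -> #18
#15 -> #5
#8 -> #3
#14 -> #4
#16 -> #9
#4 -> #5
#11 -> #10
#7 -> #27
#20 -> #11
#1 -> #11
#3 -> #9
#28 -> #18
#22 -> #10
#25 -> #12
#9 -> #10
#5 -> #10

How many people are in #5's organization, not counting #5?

#5 directly manages #4, #15. Under #4: #24, #23, #14 (3). Under #15: #13 (1). So #5's organization is 2 direct reports plus everyone under them: 4 + 2 = 6.

6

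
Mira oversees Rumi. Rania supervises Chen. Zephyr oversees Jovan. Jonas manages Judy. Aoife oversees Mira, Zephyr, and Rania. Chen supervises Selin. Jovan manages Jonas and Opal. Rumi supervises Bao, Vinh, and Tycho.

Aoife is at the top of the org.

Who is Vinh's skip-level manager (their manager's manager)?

Mira

Vinh reports to Rumi, and Rumi reports to Mira. So Vinh's skip-level manager is Mira.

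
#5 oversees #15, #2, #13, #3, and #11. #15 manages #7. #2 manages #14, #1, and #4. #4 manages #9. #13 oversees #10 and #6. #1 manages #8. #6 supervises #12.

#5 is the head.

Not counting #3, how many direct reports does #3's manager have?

#3 reports to #5. #5's other direct reports are #15, #2, #13, #11 — 4 peers.

4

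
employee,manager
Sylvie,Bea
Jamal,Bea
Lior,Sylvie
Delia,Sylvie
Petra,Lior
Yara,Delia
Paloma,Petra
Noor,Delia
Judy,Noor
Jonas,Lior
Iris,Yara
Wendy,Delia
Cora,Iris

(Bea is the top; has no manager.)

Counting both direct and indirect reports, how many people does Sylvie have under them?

Sylvie directly manages Lior, Delia. Under Lior: Jonas, Petra, Paloma (3). Under Delia: Wendy, Noor, Judy, Yara, Iris, Cora (6). So Sylvie's organization is 2 direct reports plus everyone under them: 4 + 7 = 11.

11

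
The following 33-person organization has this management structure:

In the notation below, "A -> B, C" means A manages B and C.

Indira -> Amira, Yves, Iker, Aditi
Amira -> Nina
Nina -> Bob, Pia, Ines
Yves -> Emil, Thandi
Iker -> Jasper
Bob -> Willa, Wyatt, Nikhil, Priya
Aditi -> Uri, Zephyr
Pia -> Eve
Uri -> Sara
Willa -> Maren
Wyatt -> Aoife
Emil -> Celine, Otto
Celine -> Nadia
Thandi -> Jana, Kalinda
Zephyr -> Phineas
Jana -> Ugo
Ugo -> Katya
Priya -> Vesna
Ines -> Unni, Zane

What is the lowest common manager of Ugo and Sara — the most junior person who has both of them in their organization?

Indira

Ugo's chain of managers is Jana, Thandi, Yves, Indira. Sara's chain of managers is Uri, Aditi, Indira. The first manager that appears in both chains is Indira.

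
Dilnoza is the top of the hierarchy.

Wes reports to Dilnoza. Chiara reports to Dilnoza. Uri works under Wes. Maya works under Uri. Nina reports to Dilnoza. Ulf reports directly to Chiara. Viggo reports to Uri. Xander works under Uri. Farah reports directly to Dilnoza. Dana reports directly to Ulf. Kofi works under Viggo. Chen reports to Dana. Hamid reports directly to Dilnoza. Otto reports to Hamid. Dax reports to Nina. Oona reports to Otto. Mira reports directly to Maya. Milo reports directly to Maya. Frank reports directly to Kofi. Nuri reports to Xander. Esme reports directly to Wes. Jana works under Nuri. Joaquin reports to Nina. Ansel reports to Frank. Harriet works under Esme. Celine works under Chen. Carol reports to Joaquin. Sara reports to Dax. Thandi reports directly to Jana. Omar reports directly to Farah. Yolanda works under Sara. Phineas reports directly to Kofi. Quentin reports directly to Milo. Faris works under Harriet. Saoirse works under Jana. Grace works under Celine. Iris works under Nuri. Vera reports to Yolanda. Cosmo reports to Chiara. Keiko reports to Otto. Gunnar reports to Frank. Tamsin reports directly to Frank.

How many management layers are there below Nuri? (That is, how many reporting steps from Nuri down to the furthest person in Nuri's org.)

2

The longest chain under Nuri runs Nuri → Jana → Saoirse, which is 2 levels below Nuri.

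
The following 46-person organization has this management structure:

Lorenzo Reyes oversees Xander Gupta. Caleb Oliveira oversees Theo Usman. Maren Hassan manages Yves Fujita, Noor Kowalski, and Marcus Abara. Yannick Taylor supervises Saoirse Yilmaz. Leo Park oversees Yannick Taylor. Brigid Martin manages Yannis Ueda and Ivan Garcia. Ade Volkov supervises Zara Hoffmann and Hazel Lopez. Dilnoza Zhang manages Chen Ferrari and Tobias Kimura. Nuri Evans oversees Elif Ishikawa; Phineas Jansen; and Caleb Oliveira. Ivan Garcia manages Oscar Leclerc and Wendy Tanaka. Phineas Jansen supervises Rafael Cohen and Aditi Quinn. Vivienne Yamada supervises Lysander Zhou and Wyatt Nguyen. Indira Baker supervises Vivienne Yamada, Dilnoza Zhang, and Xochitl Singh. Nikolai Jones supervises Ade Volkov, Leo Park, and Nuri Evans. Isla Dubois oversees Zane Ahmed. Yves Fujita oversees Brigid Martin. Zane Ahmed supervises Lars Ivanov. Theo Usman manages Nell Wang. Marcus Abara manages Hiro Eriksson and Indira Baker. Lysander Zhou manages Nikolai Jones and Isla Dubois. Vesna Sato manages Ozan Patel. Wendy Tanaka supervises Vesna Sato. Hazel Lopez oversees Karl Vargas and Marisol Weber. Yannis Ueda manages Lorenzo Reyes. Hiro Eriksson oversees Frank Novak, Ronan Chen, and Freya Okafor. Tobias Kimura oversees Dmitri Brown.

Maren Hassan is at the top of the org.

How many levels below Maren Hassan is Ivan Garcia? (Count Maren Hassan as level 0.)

Chain from Ivan Garcia up to Maren Hassan: Ivan Garcia → Brigid Martin → Yves Fujita → Maren Hassan. That is 3 steps up, so Ivan Garcia is 3 levels below Maren Hassan.

3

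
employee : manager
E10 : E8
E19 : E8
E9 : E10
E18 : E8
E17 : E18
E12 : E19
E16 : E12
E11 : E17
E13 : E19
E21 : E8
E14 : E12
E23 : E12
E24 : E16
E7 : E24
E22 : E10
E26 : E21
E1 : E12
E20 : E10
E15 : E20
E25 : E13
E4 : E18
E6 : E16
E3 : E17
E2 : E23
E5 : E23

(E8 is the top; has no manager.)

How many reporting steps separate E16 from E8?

3

Chain from E16 up to E8: E16 → E12 → E19 → E8. That is 3 steps up, so E16 is 3 levels below E8.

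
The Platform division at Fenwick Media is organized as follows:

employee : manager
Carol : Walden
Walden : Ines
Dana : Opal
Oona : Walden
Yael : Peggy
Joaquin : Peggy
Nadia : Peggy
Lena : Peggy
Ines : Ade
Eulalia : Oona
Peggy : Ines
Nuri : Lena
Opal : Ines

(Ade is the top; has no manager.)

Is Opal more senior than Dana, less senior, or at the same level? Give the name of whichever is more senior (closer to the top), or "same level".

Opal is 2 levels below Ade; Dana is 3. Opal is higher.

Opal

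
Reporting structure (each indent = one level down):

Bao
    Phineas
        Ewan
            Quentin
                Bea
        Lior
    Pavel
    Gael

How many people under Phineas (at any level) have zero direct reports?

The people in Phineas's organization with no one reporting to them are Lior, Bea. That is 2.

2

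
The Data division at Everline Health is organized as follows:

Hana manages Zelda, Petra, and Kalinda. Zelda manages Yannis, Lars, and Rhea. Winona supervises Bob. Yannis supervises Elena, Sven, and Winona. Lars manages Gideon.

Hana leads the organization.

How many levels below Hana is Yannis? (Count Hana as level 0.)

Chain from Yannis up to Hana: Yannis → Zelda → Hana. That is 2 steps up, so Yannis is 2 levels below Hana.

2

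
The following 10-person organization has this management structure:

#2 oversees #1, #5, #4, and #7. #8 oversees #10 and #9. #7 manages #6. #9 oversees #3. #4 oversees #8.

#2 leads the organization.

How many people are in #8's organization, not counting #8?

#8 directly manages #9, #10. Under #9: #3 (1). #10 has no reports. So #8's organization is 2 direct reports plus everyone under them: 2 + 1 = 3.

3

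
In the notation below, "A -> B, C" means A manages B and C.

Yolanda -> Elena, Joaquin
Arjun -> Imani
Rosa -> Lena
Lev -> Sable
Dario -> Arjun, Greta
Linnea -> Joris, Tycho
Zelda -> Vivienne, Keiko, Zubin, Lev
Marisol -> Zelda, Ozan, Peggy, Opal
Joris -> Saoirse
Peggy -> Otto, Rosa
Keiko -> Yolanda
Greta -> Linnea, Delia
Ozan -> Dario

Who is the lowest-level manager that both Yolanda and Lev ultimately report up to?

Yolanda's chain of managers is Keiko, Zelda, Marisol. Lev's chain of managers is Zelda, Marisol. The first manager that appears in both chains is Zelda.

Zelda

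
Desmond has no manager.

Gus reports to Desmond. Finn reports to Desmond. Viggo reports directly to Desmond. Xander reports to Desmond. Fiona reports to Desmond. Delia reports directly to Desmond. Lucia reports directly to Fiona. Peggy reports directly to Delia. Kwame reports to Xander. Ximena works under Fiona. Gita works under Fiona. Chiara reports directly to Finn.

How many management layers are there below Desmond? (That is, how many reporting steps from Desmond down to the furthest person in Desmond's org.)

The longest chain under Desmond runs Desmond → Fiona → Lucia, which is 2 levels below Desmond.

2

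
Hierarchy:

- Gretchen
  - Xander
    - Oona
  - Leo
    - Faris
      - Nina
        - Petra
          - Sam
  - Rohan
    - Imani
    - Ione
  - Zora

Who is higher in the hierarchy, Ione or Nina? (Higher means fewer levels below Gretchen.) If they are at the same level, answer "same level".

Ione is 2 levels below Gretchen; Nina is 3. Ione is higher.

Ione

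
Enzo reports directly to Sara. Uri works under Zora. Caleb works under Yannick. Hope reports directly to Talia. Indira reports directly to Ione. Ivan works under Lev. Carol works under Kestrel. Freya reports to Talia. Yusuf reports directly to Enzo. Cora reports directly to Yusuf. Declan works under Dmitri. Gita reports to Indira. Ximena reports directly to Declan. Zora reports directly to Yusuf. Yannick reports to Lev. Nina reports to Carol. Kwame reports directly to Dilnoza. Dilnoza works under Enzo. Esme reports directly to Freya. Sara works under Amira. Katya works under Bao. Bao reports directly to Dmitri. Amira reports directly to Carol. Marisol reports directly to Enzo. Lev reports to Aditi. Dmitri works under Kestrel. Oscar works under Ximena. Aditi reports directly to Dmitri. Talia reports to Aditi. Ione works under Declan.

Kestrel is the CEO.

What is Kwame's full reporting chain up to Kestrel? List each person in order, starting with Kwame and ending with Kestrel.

Kwame -> Dilnoza -> Enzo -> Sara -> Amira -> Carol -> Kestrel

Kwame reports to Dilnoza. Dilnoza reports to Enzo. Enzo reports to Sara. Sara reports to Amira. Amira reports to Carol. Carol reports to Kestrel. Kestrel is at the top.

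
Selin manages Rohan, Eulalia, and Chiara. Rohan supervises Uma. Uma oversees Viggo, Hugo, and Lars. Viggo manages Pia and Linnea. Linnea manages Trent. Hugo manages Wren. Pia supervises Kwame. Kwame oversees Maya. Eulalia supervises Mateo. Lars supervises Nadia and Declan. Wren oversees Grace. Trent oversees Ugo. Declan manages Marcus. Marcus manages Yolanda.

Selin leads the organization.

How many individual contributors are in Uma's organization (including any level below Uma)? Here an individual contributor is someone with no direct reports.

The people in Uma's organization with no one reporting to them are Yolanda, Nadia, Grace, Maya, Ugo. That is 5.

5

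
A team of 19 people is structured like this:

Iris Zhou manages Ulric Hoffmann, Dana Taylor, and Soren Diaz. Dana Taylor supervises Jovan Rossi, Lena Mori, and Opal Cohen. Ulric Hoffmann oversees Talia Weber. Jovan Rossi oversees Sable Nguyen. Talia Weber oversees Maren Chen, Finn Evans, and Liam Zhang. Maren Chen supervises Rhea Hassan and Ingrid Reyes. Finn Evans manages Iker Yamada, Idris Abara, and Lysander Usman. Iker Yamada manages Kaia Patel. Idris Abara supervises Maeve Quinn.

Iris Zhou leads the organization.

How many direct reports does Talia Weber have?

3

Talia Weber directly manages Maren Chen, Finn Evans, Liam Zhang. That is 3 direct reports.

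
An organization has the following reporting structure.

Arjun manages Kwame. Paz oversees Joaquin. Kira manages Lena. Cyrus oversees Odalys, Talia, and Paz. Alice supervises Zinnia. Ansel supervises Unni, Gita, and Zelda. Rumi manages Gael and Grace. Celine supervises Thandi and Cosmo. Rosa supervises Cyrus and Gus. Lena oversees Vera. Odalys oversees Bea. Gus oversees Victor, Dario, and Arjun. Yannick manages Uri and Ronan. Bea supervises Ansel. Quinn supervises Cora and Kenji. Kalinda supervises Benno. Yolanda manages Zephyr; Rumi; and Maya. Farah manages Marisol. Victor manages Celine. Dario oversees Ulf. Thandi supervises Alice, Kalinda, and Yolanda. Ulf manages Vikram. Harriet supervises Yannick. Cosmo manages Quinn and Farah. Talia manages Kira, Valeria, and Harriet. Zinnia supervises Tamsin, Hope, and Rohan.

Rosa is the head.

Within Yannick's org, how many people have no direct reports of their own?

The people in Yannick's organization with no one reporting to them are Uri, Ronan. That is 2.

2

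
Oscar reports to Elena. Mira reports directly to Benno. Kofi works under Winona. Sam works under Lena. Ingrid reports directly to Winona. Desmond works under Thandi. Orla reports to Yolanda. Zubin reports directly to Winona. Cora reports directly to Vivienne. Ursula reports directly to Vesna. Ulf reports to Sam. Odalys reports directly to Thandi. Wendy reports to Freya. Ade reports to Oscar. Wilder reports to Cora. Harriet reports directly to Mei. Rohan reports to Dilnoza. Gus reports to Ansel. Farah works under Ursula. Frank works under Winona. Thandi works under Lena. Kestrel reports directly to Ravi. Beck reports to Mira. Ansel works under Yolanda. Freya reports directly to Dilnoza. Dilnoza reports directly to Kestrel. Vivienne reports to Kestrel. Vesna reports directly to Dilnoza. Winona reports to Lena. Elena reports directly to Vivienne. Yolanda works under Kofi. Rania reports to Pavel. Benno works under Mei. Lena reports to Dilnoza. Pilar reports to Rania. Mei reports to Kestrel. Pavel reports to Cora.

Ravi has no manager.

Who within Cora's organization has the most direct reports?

Cora

Direct-report counts within Cora's organization: Cora has 2; Pavel has 1; Rania has 1. The largest is 2, held by Cora.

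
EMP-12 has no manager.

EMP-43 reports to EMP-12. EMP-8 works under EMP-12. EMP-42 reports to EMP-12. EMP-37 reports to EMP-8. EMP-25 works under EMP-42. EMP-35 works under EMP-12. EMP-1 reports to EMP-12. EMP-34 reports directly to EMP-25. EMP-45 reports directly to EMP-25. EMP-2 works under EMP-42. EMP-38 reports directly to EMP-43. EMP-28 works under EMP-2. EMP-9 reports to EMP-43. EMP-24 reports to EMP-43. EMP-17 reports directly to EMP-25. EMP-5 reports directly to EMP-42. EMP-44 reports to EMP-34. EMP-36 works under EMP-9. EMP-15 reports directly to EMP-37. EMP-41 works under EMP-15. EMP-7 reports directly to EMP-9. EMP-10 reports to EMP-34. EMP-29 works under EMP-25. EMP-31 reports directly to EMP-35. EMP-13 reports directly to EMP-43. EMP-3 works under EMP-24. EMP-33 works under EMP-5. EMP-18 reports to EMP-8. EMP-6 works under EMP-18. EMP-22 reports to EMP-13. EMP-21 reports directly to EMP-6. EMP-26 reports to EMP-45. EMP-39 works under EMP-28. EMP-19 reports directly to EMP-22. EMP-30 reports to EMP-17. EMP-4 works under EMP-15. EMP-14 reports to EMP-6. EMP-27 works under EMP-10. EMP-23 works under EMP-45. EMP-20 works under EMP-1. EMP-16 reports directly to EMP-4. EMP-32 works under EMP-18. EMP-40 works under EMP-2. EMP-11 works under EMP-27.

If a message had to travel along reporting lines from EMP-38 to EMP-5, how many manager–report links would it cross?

4

EMP-38 is 2 levels below EMP-12, and EMP-5 is 2 levels below EMP-12 (their lowest common manager). The shortest path runs up from EMP-38 to EMP-12 and back down to EMP-5: 2 + 2 = 4 links.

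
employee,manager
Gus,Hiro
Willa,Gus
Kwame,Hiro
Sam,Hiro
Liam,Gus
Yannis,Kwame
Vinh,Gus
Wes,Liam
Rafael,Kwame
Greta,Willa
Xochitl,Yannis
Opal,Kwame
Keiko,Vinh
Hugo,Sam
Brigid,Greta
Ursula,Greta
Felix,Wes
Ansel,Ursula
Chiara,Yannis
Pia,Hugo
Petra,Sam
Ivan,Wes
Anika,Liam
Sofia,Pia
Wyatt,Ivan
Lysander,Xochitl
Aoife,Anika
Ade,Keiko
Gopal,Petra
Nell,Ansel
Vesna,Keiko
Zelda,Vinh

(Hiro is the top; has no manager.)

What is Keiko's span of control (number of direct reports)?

2

Keiko directly manages Ade, Vesna. That is 2 direct reports.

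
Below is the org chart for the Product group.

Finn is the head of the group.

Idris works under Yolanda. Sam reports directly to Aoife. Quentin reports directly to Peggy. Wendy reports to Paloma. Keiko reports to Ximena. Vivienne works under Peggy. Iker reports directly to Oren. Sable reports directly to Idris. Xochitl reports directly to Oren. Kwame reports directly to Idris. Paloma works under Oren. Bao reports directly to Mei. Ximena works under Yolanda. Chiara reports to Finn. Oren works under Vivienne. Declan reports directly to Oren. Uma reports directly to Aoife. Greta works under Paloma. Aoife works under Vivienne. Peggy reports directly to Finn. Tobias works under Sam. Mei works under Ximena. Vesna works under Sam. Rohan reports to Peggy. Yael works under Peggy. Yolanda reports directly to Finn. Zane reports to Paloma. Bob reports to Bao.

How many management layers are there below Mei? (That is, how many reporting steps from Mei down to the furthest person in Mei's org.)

2

The longest chain under Mei runs Mei → Bao → Bob, which is 2 levels below Mei.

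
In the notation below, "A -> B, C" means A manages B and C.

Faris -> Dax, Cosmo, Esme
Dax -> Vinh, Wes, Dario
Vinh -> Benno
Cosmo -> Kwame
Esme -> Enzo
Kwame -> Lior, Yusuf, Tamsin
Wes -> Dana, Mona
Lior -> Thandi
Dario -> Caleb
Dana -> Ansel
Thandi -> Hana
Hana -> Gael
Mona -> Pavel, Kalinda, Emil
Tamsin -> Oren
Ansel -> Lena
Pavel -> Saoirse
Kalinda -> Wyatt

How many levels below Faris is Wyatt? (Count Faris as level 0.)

5

Chain from Wyatt up to Faris: Wyatt → Kalinda → Mona → Wes → Dax → Faris. That is 5 steps up, so Wyatt is 5 levels below Faris.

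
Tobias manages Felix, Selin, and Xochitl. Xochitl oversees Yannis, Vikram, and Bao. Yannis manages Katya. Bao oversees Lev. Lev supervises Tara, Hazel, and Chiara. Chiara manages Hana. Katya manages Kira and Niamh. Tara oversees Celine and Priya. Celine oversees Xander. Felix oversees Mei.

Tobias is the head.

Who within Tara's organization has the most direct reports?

Tara

Direct-report counts within Tara's organization: Tara has 2; Celine has 1. The largest is 2, held by Tara.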